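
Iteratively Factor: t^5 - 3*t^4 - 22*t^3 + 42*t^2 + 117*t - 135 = (t + 3)*(t^4 - 6*t^3 - 4*t^2 + 54*t - 45) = (t + 3)^2*(t^3 - 9*t^2 + 23*t - 15) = (t - 5)*(t + 3)^2*(t^2 - 4*t + 3) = (t - 5)*(t - 3)*(t + 3)^2*(t - 1)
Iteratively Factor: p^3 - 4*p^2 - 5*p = (p + 1)*(p^2 - 5*p) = (p - 5)*(p + 1)*(p)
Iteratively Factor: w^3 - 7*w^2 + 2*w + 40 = (w + 2)*(w^2 - 9*w + 20) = (w - 4)*(w + 2)*(w - 5)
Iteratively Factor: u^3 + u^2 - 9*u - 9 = (u + 1)*(u^2 - 9) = (u - 3)*(u + 1)*(u + 3)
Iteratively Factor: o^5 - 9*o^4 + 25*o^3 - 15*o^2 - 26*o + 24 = (o - 1)*(o^4 - 8*o^3 + 17*o^2 + 2*o - 24) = (o - 3)*(o - 1)*(o^3 - 5*o^2 + 2*o + 8) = (o - 4)*(o - 3)*(o - 1)*(o^2 - o - 2) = (o - 4)*(o - 3)*(o - 1)*(o + 1)*(o - 2)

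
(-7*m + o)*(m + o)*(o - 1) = -7*m^2*o + 7*m^2 - 6*m*o^2 + 6*m*o + o^3 - o^2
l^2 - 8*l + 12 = (l - 6)*(l - 2)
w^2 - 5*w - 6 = (w - 6)*(w + 1)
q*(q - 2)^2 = q^3 - 4*q^2 + 4*q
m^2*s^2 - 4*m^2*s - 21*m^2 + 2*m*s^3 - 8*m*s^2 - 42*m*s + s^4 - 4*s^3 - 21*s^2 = (m + s)^2*(s - 7)*(s + 3)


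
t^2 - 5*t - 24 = (t - 8)*(t + 3)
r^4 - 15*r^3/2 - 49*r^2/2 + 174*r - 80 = (r - 8)*(r - 4)*(r - 1/2)*(r + 5)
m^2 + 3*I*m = m*(m + 3*I)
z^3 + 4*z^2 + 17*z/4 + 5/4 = (z + 1/2)*(z + 1)*(z + 5/2)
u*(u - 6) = u^2 - 6*u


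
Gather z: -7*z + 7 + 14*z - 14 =7*z - 7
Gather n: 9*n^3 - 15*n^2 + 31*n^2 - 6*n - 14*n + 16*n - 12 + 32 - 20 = 9*n^3 + 16*n^2 - 4*n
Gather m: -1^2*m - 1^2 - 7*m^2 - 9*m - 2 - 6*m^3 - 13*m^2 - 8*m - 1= -6*m^3 - 20*m^2 - 18*m - 4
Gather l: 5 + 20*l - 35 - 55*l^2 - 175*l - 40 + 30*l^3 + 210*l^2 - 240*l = 30*l^3 + 155*l^2 - 395*l - 70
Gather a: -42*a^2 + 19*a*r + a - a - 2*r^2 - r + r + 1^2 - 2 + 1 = -42*a^2 + 19*a*r - 2*r^2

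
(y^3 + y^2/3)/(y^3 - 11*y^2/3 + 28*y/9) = 3*y*(3*y + 1)/(9*y^2 - 33*y + 28)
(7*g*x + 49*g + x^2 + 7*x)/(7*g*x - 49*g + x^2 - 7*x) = (x + 7)/(x - 7)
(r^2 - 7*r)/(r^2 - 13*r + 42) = r/(r - 6)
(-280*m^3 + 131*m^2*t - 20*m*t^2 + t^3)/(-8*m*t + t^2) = 35*m^2/t - 12*m + t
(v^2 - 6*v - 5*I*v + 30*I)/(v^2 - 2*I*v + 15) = (v - 6)/(v + 3*I)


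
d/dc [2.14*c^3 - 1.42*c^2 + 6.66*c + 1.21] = 6.42*c^2 - 2.84*c + 6.66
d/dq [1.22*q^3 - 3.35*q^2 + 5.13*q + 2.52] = 3.66*q^2 - 6.7*q + 5.13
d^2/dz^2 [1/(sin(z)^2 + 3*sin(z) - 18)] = (-4*sin(z)^4 - 9*sin(z)^3 - 75*sin(z)^2 - 36*sin(z) + 54)/(sin(z)^2 + 3*sin(z) - 18)^3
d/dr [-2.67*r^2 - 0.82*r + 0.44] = -5.34*r - 0.82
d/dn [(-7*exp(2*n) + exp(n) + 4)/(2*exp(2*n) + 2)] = (-exp(2*n) - 22*exp(n) + 1)*exp(n)/(2*(exp(4*n) + 2*exp(2*n) + 1))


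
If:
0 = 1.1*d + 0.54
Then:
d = -0.49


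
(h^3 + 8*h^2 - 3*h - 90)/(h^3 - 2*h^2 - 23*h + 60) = (h + 6)/(h - 4)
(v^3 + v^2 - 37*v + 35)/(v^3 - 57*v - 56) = (v^2 - 6*v + 5)/(v^2 - 7*v - 8)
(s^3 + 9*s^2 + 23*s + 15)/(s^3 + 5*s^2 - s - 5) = (s + 3)/(s - 1)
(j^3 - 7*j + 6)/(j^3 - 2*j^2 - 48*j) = (-j^3 + 7*j - 6)/(j*(-j^2 + 2*j + 48))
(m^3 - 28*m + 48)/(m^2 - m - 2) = (m^2 + 2*m - 24)/(m + 1)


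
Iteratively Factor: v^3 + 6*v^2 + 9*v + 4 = (v + 1)*(v^2 + 5*v + 4) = (v + 1)^2*(v + 4)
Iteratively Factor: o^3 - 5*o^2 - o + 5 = (o + 1)*(o^2 - 6*o + 5) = (o - 1)*(o + 1)*(o - 5)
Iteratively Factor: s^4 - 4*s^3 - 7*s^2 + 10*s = (s)*(s^3 - 4*s^2 - 7*s + 10) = s*(s + 2)*(s^2 - 6*s + 5) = s*(s - 1)*(s + 2)*(s - 5)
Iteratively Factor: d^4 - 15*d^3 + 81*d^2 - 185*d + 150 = (d - 5)*(d^3 - 10*d^2 + 31*d - 30) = (d - 5)*(d - 2)*(d^2 - 8*d + 15) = (d - 5)^2*(d - 2)*(d - 3)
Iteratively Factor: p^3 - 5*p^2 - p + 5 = (p + 1)*(p^2 - 6*p + 5) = (p - 5)*(p + 1)*(p - 1)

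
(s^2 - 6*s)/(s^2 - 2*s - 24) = s/(s + 4)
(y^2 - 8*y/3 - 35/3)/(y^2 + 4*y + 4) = (3*y^2 - 8*y - 35)/(3*(y^2 + 4*y + 4))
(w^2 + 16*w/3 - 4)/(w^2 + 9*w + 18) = (w - 2/3)/(w + 3)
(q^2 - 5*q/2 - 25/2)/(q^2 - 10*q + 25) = (q + 5/2)/(q - 5)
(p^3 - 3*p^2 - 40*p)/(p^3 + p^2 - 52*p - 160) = p/(p + 4)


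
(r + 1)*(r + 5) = r^2 + 6*r + 5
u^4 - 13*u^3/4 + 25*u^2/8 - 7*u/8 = u*(u - 7/4)*(u - 1)*(u - 1/2)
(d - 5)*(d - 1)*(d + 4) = d^3 - 2*d^2 - 19*d + 20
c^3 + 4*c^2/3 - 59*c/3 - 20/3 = (c - 4)*(c + 1/3)*(c + 5)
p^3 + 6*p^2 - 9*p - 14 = (p - 2)*(p + 1)*(p + 7)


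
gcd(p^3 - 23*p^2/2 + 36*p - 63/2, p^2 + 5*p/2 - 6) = p - 3/2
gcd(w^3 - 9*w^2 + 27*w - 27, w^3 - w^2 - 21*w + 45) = w^2 - 6*w + 9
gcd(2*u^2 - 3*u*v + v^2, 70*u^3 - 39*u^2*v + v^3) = 2*u - v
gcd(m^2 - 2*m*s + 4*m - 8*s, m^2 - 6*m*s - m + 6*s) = 1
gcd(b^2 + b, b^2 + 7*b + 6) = b + 1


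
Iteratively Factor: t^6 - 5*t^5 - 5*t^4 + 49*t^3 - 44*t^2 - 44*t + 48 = (t - 2)*(t^5 - 3*t^4 - 11*t^3 + 27*t^2 + 10*t - 24) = (t - 2)*(t - 1)*(t^4 - 2*t^3 - 13*t^2 + 14*t + 24) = (t - 2)^2*(t - 1)*(t^3 - 13*t - 12) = (t - 4)*(t - 2)^2*(t - 1)*(t^2 + 4*t + 3) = (t - 4)*(t - 2)^2*(t - 1)*(t + 3)*(t + 1)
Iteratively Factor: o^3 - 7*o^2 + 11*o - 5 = (o - 1)*(o^2 - 6*o + 5) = (o - 5)*(o - 1)*(o - 1)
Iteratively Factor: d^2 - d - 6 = (d + 2)*(d - 3)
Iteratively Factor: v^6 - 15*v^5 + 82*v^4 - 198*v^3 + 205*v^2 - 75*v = (v - 1)*(v^5 - 14*v^4 + 68*v^3 - 130*v^2 + 75*v) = (v - 5)*(v - 1)*(v^4 - 9*v^3 + 23*v^2 - 15*v) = (v - 5)*(v - 1)^2*(v^3 - 8*v^2 + 15*v) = (v - 5)^2*(v - 1)^2*(v^2 - 3*v) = (v - 5)^2*(v - 3)*(v - 1)^2*(v)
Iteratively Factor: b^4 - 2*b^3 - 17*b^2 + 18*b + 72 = (b - 3)*(b^3 + b^2 - 14*b - 24) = (b - 3)*(b + 2)*(b^2 - b - 12) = (b - 3)*(b + 2)*(b + 3)*(b - 4)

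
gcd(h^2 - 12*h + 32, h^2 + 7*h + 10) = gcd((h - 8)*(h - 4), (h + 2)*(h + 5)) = 1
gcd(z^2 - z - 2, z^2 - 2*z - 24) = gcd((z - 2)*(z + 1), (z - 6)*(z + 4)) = 1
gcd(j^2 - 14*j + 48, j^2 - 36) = j - 6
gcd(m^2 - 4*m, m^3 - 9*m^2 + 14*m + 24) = m - 4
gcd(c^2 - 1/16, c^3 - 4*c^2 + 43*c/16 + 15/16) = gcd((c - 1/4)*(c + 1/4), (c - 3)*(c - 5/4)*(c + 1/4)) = c + 1/4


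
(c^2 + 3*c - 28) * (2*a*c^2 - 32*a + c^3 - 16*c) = 2*a*c^4 + 6*a*c^3 - 88*a*c^2 - 96*a*c + 896*a + c^5 + 3*c^4 - 44*c^3 - 48*c^2 + 448*c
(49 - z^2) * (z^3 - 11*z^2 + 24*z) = -z^5 + 11*z^4 + 25*z^3 - 539*z^2 + 1176*z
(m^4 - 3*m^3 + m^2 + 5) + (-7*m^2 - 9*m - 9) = m^4 - 3*m^3 - 6*m^2 - 9*m - 4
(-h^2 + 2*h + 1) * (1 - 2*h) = 2*h^3 - 5*h^2 + 1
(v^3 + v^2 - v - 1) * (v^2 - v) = v^5 - 2*v^3 + v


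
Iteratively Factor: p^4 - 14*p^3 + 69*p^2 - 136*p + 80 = (p - 5)*(p^3 - 9*p^2 + 24*p - 16) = (p - 5)*(p - 1)*(p^2 - 8*p + 16) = (p - 5)*(p - 4)*(p - 1)*(p - 4)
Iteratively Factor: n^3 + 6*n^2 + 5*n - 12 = (n - 1)*(n^2 + 7*n + 12) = (n - 1)*(n + 3)*(n + 4)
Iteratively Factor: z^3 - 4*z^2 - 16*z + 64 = (z - 4)*(z^2 - 16) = (z - 4)*(z + 4)*(z - 4)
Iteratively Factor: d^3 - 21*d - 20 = (d - 5)*(d^2 + 5*d + 4) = (d - 5)*(d + 1)*(d + 4)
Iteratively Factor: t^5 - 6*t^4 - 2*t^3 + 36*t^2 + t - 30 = (t + 1)*(t^4 - 7*t^3 + 5*t^2 + 31*t - 30) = (t - 3)*(t + 1)*(t^3 - 4*t^2 - 7*t + 10) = (t - 3)*(t + 1)*(t + 2)*(t^2 - 6*t + 5) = (t - 5)*(t - 3)*(t + 1)*(t + 2)*(t - 1)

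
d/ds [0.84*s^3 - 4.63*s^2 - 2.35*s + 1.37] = 2.52*s^2 - 9.26*s - 2.35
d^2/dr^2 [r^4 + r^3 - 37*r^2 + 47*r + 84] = 12*r^2 + 6*r - 74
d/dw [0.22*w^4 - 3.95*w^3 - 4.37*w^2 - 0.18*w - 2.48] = 0.88*w^3 - 11.85*w^2 - 8.74*w - 0.18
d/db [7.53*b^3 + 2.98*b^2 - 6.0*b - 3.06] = 22.59*b^2 + 5.96*b - 6.0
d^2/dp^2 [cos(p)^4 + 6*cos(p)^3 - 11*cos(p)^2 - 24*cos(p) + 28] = -16*sin(p)^4 - 24*sin(p)^2 + 39*cos(p)/2 - 27*cos(3*p)/2 + 18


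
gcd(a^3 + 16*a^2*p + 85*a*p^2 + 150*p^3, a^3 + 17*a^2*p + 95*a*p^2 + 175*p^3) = a^2 + 10*a*p + 25*p^2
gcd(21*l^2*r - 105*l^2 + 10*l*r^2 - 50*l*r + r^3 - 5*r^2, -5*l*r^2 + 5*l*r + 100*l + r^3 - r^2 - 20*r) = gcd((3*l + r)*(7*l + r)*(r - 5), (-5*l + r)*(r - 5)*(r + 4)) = r - 5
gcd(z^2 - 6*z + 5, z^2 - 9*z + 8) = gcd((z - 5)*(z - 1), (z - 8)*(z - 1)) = z - 1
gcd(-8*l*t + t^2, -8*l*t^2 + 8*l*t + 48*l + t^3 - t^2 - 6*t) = -8*l + t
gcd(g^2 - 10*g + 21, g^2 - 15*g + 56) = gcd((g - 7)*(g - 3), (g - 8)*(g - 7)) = g - 7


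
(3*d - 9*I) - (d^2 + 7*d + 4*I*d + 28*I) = -d^2 - 4*d - 4*I*d - 37*I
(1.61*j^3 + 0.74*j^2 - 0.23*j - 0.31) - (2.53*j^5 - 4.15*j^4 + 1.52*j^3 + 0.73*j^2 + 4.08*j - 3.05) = -2.53*j^5 + 4.15*j^4 + 0.0900000000000001*j^3 + 0.01*j^2 - 4.31*j + 2.74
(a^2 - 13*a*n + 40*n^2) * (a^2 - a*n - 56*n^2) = a^4 - 14*a^3*n - 3*a^2*n^2 + 688*a*n^3 - 2240*n^4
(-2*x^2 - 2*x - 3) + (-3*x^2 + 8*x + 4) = -5*x^2 + 6*x + 1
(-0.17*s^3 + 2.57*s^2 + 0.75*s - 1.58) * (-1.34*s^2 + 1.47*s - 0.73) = 0.2278*s^5 - 3.6937*s^4 + 2.897*s^3 + 1.3436*s^2 - 2.8701*s + 1.1534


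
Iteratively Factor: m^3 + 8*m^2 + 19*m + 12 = (m + 4)*(m^2 + 4*m + 3) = (m + 1)*(m + 4)*(m + 3)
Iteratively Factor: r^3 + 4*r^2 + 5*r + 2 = (r + 1)*(r^2 + 3*r + 2) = (r + 1)^2*(r + 2)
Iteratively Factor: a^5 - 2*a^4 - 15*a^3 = (a)*(a^4 - 2*a^3 - 15*a^2) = a^2*(a^3 - 2*a^2 - 15*a) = a^2*(a + 3)*(a^2 - 5*a) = a^3*(a + 3)*(a - 5)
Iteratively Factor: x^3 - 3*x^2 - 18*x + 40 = (x - 5)*(x^2 + 2*x - 8) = (x - 5)*(x + 4)*(x - 2)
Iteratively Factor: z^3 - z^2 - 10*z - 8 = (z + 2)*(z^2 - 3*z - 4) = (z + 1)*(z + 2)*(z - 4)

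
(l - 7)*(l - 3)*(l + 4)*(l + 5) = l^4 - l^3 - 49*l^2 - 11*l + 420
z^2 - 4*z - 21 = (z - 7)*(z + 3)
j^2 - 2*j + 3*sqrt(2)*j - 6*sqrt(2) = (j - 2)*(j + 3*sqrt(2))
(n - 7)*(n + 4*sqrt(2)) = n^2 - 7*n + 4*sqrt(2)*n - 28*sqrt(2)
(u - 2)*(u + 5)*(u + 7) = u^3 + 10*u^2 + 11*u - 70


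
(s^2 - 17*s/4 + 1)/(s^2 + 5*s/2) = (4*s^2 - 17*s + 4)/(2*s*(2*s + 5))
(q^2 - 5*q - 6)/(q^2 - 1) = (q - 6)/(q - 1)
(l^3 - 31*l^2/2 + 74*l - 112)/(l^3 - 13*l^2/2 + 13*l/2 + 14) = (l - 8)/(l + 1)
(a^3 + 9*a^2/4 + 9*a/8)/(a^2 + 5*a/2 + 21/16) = 2*a*(2*a + 3)/(4*a + 7)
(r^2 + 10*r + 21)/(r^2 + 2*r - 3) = (r + 7)/(r - 1)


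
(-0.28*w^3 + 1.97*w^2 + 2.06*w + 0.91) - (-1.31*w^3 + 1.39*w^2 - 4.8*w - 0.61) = 1.03*w^3 + 0.58*w^2 + 6.86*w + 1.52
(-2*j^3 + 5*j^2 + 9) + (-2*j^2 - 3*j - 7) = -2*j^3 + 3*j^2 - 3*j + 2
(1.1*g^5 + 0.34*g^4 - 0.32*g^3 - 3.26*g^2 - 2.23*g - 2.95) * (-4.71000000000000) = -5.181*g^5 - 1.6014*g^4 + 1.5072*g^3 + 15.3546*g^2 + 10.5033*g + 13.8945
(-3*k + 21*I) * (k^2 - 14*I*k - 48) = -3*k^3 + 63*I*k^2 + 438*k - 1008*I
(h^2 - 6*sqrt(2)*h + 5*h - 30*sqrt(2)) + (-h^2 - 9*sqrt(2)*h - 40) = -15*sqrt(2)*h + 5*h - 30*sqrt(2) - 40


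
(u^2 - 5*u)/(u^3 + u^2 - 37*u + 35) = u/(u^2 + 6*u - 7)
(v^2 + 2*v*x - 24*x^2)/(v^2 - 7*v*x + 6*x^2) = (v^2 + 2*v*x - 24*x^2)/(v^2 - 7*v*x + 6*x^2)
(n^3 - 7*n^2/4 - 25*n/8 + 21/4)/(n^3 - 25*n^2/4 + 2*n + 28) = (n^2 - 7*n/2 + 3)/(n^2 - 8*n + 16)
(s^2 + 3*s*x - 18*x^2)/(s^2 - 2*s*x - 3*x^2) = (s + 6*x)/(s + x)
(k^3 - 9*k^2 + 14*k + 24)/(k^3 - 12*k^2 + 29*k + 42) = (k - 4)/(k - 7)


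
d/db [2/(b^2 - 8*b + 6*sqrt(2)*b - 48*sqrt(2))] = 4*(-b - 3*sqrt(2) + 4)/(b^2 - 8*b + 6*sqrt(2)*b - 48*sqrt(2))^2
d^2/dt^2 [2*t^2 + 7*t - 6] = 4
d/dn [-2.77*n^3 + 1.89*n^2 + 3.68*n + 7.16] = -8.31*n^2 + 3.78*n + 3.68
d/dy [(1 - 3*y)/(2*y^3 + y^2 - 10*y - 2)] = (-6*y^3 - 3*y^2 + 30*y + 2*(3*y - 1)*(3*y^2 + y - 5) + 6)/(2*y^3 + y^2 - 10*y - 2)^2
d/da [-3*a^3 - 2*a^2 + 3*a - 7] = -9*a^2 - 4*a + 3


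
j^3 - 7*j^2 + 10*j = j*(j - 5)*(j - 2)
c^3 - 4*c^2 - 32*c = c*(c - 8)*(c + 4)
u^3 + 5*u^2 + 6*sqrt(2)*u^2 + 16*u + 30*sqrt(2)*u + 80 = (u + 5)*(u + 2*sqrt(2))*(u + 4*sqrt(2))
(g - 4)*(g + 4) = g^2 - 16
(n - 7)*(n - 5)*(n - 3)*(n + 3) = n^4 - 12*n^3 + 26*n^2 + 108*n - 315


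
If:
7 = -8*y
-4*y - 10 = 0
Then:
No Solution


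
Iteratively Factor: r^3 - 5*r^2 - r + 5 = (r - 1)*(r^2 - 4*r - 5) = (r - 1)*(r + 1)*(r - 5)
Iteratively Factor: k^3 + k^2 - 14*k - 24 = (k + 2)*(k^2 - k - 12) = (k + 2)*(k + 3)*(k - 4)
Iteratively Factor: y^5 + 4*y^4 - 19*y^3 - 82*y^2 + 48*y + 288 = (y - 4)*(y^4 + 8*y^3 + 13*y^2 - 30*y - 72) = (y - 4)*(y + 3)*(y^3 + 5*y^2 - 2*y - 24) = (y - 4)*(y - 2)*(y + 3)*(y^2 + 7*y + 12) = (y - 4)*(y - 2)*(y + 3)*(y + 4)*(y + 3)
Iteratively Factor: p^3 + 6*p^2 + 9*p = (p)*(p^2 + 6*p + 9) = p*(p + 3)*(p + 3)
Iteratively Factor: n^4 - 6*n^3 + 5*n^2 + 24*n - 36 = (n - 3)*(n^3 - 3*n^2 - 4*n + 12) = (n - 3)*(n + 2)*(n^2 - 5*n + 6) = (n - 3)^2*(n + 2)*(n - 2)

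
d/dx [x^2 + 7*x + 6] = 2*x + 7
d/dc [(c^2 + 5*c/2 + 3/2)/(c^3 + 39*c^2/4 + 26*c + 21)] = 2*(-8*c^4 - 40*c^3 - 23*c^2 + 102*c + 108)/(16*c^6 + 312*c^5 + 2353*c^4 + 8784*c^3 + 17368*c^2 + 17472*c + 7056)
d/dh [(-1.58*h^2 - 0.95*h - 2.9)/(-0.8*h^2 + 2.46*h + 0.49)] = (-4.6468*h^2 - 6.1884*h + 6.6685)/(0.64*h^4 - 3.936*h^3 + 5.2676*h^2 + 2.4108*h + 0.2401)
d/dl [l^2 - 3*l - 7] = 2*l - 3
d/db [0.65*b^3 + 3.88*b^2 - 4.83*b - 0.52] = 1.95*b^2 + 7.76*b - 4.83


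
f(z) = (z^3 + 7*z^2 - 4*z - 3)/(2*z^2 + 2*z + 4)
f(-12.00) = -2.52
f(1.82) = 1.33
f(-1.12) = 2.07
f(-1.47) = 2.76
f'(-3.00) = 0.57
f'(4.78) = 0.73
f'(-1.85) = -0.42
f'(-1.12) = -2.52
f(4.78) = 4.17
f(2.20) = 1.81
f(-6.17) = 0.79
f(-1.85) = 3.08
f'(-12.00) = 0.54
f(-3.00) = 2.81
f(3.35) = 3.01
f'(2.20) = 1.20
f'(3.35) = 0.91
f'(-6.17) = 0.61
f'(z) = (-4*z - 2)*(z^3 + 7*z^2 - 4*z - 3)/(2*z^2 + 2*z + 4)^2 + (3*z^2 + 14*z - 4)/(2*z^2 + 2*z + 4) = (z^4 + 2*z^3 + 17*z^2 + 34*z - 5)/(2*(z^4 + 2*z^3 + 5*z^2 + 4*z + 4))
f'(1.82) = 1.34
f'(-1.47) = -1.38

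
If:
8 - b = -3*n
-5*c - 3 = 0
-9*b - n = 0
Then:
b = 2/7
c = -3/5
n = -18/7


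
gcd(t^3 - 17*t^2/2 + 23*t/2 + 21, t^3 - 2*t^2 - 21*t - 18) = t^2 - 5*t - 6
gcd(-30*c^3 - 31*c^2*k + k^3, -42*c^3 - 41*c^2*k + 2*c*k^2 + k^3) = 6*c^2 + 5*c*k - k^2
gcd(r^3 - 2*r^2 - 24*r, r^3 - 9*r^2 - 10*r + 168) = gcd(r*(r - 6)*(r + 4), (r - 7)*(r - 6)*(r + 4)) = r^2 - 2*r - 24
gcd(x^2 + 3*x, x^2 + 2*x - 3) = x + 3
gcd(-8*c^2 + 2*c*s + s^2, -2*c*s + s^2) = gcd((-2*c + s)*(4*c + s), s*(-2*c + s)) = -2*c + s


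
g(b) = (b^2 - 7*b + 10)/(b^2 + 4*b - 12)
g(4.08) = -0.09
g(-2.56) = -2.20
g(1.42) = -0.48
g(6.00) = 0.08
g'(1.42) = 0.20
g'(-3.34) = 1.55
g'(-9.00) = 1.22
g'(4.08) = 0.11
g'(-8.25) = 2.17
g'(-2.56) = 0.93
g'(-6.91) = 13.28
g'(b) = (-2*b - 4)*(b^2 - 7*b + 10)/(b^2 + 4*b - 12)^2 + (2*b - 7)/(b^2 + 4*b - 12) = 11/(b^2 + 12*b + 36)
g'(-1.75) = 0.61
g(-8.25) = 5.89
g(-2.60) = -2.24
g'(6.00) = 0.08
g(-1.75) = -1.59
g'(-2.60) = 0.95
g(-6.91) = 13.09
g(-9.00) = 4.67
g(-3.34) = -3.14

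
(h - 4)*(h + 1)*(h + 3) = h^3 - 13*h - 12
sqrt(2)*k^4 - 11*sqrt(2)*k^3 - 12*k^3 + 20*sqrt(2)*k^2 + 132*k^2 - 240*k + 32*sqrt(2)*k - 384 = (k - 8)*(k - 4)*(k - 6*sqrt(2))*(sqrt(2)*k + sqrt(2))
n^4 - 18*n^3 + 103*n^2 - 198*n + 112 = (n - 8)*(n - 7)*(n - 2)*(n - 1)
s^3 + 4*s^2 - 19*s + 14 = (s - 2)*(s - 1)*(s + 7)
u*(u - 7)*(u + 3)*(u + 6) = u^4 + 2*u^3 - 45*u^2 - 126*u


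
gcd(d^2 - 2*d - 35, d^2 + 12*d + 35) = d + 5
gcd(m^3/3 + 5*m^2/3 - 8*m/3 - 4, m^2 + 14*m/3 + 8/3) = 1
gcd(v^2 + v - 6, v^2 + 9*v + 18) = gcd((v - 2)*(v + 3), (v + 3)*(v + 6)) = v + 3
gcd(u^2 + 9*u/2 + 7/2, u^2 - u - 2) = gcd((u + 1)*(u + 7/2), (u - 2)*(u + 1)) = u + 1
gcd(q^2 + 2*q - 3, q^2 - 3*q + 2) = q - 1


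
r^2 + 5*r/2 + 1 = (r + 1/2)*(r + 2)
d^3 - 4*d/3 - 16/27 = (d - 4/3)*(d + 2/3)^2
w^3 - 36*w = w*(w - 6)*(w + 6)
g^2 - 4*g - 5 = (g - 5)*(g + 1)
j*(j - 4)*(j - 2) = j^3 - 6*j^2 + 8*j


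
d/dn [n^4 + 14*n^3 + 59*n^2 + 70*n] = 4*n^3 + 42*n^2 + 118*n + 70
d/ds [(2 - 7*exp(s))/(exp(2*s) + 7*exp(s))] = (7*exp(2*s) - 4*exp(s) - 14)*exp(-s)/(exp(2*s) + 14*exp(s) + 49)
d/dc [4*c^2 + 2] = 8*c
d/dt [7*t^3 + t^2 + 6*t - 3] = 21*t^2 + 2*t + 6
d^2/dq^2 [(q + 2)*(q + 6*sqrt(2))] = 2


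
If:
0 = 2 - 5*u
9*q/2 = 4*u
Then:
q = 16/45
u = 2/5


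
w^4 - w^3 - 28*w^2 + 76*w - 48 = (w - 4)*(w - 2)*(w - 1)*(w + 6)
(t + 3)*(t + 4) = t^2 + 7*t + 12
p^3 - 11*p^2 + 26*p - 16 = (p - 8)*(p - 2)*(p - 1)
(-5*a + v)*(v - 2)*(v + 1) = -5*a*v^2 + 5*a*v + 10*a + v^3 - v^2 - 2*v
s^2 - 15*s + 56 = (s - 8)*(s - 7)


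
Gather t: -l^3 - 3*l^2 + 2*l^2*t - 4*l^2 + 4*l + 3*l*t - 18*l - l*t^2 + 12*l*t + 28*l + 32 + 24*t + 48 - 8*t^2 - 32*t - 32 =-l^3 - 7*l^2 + 14*l + t^2*(-l - 8) + t*(2*l^2 + 15*l - 8) + 48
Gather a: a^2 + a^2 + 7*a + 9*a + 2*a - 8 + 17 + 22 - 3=2*a^2 + 18*a + 28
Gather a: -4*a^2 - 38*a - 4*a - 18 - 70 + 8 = -4*a^2 - 42*a - 80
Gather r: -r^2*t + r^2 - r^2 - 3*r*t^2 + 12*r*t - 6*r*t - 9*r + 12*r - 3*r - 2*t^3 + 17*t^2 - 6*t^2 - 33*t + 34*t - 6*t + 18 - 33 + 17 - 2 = -r^2*t + r*(-3*t^2 + 6*t) - 2*t^3 + 11*t^2 - 5*t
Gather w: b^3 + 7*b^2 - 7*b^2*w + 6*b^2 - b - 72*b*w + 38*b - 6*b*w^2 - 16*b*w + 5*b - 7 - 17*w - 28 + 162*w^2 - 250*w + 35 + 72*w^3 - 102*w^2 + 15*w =b^3 + 13*b^2 + 42*b + 72*w^3 + w^2*(60 - 6*b) + w*(-7*b^2 - 88*b - 252)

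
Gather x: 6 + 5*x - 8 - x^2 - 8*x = -x^2 - 3*x - 2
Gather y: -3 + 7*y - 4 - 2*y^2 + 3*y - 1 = -2*y^2 + 10*y - 8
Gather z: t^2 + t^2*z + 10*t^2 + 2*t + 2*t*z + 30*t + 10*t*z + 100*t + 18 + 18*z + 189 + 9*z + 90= 11*t^2 + 132*t + z*(t^2 + 12*t + 27) + 297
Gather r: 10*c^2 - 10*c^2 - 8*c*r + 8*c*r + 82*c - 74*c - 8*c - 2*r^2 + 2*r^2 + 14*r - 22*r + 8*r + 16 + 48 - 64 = 0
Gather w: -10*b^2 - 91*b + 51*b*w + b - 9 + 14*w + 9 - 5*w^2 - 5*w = -10*b^2 - 90*b - 5*w^2 + w*(51*b + 9)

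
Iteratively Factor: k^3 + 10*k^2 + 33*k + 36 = (k + 4)*(k^2 + 6*k + 9) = (k + 3)*(k + 4)*(k + 3)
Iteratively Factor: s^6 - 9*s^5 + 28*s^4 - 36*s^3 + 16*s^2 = (s)*(s^5 - 9*s^4 + 28*s^3 - 36*s^2 + 16*s) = s*(s - 2)*(s^4 - 7*s^3 + 14*s^2 - 8*s) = s*(s - 4)*(s - 2)*(s^3 - 3*s^2 + 2*s) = s^2*(s - 4)*(s - 2)*(s^2 - 3*s + 2) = s^2*(s - 4)*(s - 2)^2*(s - 1)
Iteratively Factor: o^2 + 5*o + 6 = (o + 3)*(o + 2)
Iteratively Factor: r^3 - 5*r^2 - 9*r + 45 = (r - 3)*(r^2 - 2*r - 15) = (r - 3)*(r + 3)*(r - 5)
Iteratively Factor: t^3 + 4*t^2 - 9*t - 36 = (t - 3)*(t^2 + 7*t + 12) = (t - 3)*(t + 4)*(t + 3)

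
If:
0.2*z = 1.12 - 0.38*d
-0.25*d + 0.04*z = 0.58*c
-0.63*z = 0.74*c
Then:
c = -0.94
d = 2.36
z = 1.11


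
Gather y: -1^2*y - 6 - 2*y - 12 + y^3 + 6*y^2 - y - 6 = y^3 + 6*y^2 - 4*y - 24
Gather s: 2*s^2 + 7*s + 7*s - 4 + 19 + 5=2*s^2 + 14*s + 20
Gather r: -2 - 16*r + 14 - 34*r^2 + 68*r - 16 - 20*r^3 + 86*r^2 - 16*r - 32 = -20*r^3 + 52*r^2 + 36*r - 36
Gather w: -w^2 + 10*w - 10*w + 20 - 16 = 4 - w^2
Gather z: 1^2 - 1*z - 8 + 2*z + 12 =z + 5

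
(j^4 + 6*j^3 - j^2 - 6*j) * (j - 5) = j^5 + j^4 - 31*j^3 - j^2 + 30*j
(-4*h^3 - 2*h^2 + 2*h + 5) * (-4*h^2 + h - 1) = 16*h^5 + 4*h^4 - 6*h^3 - 16*h^2 + 3*h - 5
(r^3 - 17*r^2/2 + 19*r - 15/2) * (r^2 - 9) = r^5 - 17*r^4/2 + 10*r^3 + 69*r^2 - 171*r + 135/2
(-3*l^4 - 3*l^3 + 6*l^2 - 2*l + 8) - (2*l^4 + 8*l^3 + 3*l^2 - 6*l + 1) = -5*l^4 - 11*l^3 + 3*l^2 + 4*l + 7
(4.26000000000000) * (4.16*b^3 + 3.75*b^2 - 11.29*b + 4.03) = 17.7216*b^3 + 15.975*b^2 - 48.0954*b + 17.1678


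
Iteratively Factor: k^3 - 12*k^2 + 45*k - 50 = (k - 2)*(k^2 - 10*k + 25) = (k - 5)*(k - 2)*(k - 5)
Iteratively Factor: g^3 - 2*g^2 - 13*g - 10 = (g + 2)*(g^2 - 4*g - 5) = (g - 5)*(g + 2)*(g + 1)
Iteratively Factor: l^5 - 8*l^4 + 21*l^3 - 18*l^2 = (l - 2)*(l^4 - 6*l^3 + 9*l^2) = l*(l - 2)*(l^3 - 6*l^2 + 9*l) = l*(l - 3)*(l - 2)*(l^2 - 3*l) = l^2*(l - 3)*(l - 2)*(l - 3)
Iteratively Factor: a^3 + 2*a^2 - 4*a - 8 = (a - 2)*(a^2 + 4*a + 4) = (a - 2)*(a + 2)*(a + 2)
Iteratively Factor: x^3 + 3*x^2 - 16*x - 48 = (x + 4)*(x^2 - x - 12) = (x + 3)*(x + 4)*(x - 4)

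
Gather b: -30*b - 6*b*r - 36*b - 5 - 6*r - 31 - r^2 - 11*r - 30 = b*(-6*r - 66) - r^2 - 17*r - 66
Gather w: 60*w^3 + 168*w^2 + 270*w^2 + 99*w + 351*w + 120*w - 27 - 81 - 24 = 60*w^3 + 438*w^2 + 570*w - 132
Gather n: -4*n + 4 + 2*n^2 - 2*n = 2*n^2 - 6*n + 4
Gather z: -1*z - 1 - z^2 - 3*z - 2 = -z^2 - 4*z - 3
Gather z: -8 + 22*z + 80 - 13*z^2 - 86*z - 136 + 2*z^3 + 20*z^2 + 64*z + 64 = 2*z^3 + 7*z^2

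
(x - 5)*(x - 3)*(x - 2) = x^3 - 10*x^2 + 31*x - 30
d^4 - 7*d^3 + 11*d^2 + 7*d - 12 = (d - 4)*(d - 3)*(d - 1)*(d + 1)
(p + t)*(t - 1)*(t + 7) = p*t^2 + 6*p*t - 7*p + t^3 + 6*t^2 - 7*t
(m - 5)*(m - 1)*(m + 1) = m^3 - 5*m^2 - m + 5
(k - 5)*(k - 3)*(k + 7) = k^3 - k^2 - 41*k + 105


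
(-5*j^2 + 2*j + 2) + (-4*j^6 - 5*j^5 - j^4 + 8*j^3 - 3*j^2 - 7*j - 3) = -4*j^6 - 5*j^5 - j^4 + 8*j^3 - 8*j^2 - 5*j - 1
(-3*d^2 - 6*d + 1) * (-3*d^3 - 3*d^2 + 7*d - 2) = 9*d^5 + 27*d^4 - 6*d^3 - 39*d^2 + 19*d - 2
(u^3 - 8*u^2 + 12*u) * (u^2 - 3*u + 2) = u^5 - 11*u^4 + 38*u^3 - 52*u^2 + 24*u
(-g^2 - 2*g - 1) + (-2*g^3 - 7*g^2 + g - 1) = -2*g^3 - 8*g^2 - g - 2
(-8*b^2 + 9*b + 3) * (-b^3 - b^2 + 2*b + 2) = 8*b^5 - b^4 - 28*b^3 - b^2 + 24*b + 6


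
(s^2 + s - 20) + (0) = s^2 + s - 20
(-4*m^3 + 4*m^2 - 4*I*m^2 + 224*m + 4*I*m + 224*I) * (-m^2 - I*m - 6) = 4*m^5 - 4*m^4 + 8*I*m^4 - 204*m^3 - 8*I*m^3 - 20*m^2 - 424*I*m^2 - 1120*m - 24*I*m - 1344*I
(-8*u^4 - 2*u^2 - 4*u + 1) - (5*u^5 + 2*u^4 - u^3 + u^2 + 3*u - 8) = -5*u^5 - 10*u^4 + u^3 - 3*u^2 - 7*u + 9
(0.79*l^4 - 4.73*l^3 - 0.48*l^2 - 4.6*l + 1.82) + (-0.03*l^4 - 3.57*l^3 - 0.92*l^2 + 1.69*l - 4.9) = 0.76*l^4 - 8.3*l^3 - 1.4*l^2 - 2.91*l - 3.08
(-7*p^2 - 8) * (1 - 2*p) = 14*p^3 - 7*p^2 + 16*p - 8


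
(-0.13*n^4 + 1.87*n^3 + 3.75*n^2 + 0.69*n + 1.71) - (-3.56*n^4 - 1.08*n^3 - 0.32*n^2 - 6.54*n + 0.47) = 3.43*n^4 + 2.95*n^3 + 4.07*n^2 + 7.23*n + 1.24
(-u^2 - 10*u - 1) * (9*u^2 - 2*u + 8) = -9*u^4 - 88*u^3 + 3*u^2 - 78*u - 8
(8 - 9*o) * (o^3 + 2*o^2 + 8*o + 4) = -9*o^4 - 10*o^3 - 56*o^2 + 28*o + 32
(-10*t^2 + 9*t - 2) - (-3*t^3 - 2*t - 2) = 3*t^3 - 10*t^2 + 11*t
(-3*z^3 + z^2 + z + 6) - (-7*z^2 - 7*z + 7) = -3*z^3 + 8*z^2 + 8*z - 1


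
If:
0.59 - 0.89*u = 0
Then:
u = 0.66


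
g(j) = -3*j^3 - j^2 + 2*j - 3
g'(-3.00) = -73.00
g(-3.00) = 63.00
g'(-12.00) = -1270.00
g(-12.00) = 5013.00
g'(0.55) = -1.82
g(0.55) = -2.70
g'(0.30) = 0.59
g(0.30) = -2.57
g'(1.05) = -10.02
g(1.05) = -5.48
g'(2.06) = -40.31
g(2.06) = -29.35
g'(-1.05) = -5.82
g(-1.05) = -2.73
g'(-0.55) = 0.38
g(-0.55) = -3.90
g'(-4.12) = -142.53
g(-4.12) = 181.59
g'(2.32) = -51.08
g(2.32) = -41.20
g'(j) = -9*j^2 - 2*j + 2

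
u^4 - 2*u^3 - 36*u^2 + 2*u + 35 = (u - 7)*(u - 1)*(u + 1)*(u + 5)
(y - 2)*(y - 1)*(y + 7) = y^3 + 4*y^2 - 19*y + 14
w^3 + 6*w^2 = w^2*(w + 6)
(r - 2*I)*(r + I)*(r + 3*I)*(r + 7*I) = r^4 + 9*I*r^3 - 9*r^2 + 41*I*r - 42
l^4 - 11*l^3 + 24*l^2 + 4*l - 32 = (l - 8)*(l - 2)^2*(l + 1)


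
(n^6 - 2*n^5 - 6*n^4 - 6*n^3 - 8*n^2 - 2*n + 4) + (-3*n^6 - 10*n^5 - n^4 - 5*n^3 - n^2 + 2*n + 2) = -2*n^6 - 12*n^5 - 7*n^4 - 11*n^3 - 9*n^2 + 6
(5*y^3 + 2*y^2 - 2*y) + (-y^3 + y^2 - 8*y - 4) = 4*y^3 + 3*y^2 - 10*y - 4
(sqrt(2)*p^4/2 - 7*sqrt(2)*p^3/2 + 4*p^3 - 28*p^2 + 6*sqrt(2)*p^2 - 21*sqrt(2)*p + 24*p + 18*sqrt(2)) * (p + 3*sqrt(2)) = sqrt(2)*p^5/2 - 7*sqrt(2)*p^4/2 + 7*p^4 - 49*p^3 + 18*sqrt(2)*p^3 - 105*sqrt(2)*p^2 + 60*p^2 - 126*p + 90*sqrt(2)*p + 108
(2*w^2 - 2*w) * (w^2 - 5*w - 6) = 2*w^4 - 12*w^3 - 2*w^2 + 12*w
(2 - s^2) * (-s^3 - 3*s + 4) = s^5 + s^3 - 4*s^2 - 6*s + 8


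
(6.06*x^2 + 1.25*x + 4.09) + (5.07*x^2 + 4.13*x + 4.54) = 11.13*x^2 + 5.38*x + 8.63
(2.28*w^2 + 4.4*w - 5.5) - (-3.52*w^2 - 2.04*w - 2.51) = 5.8*w^2 + 6.44*w - 2.99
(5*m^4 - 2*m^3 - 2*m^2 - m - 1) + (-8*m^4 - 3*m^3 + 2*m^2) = -3*m^4 - 5*m^3 - m - 1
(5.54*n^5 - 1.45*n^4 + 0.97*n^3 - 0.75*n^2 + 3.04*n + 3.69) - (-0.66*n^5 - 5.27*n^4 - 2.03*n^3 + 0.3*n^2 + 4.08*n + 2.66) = 6.2*n^5 + 3.82*n^4 + 3.0*n^3 - 1.05*n^2 - 1.04*n + 1.03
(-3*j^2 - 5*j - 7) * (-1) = 3*j^2 + 5*j + 7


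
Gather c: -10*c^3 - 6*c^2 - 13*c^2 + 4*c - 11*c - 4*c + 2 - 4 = -10*c^3 - 19*c^2 - 11*c - 2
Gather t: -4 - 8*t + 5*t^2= 5*t^2 - 8*t - 4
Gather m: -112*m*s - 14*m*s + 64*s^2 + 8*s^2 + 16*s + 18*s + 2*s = -126*m*s + 72*s^2 + 36*s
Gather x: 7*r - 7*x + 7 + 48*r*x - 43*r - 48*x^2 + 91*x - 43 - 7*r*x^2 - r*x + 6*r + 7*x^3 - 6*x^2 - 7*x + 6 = -30*r + 7*x^3 + x^2*(-7*r - 54) + x*(47*r + 77) - 30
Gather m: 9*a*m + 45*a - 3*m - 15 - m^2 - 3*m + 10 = 45*a - m^2 + m*(9*a - 6) - 5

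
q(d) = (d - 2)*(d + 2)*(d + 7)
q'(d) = (d - 2)*(d + 2) + (d - 2)*(d + 7) + (d + 2)*(d + 7)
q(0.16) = -28.46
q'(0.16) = -1.68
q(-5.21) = 41.43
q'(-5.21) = 4.49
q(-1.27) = -13.68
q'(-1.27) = -16.94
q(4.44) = 179.76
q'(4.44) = 117.30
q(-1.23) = -14.35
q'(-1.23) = -16.68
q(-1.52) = -9.26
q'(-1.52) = -18.35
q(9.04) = 1246.65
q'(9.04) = 367.72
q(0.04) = -28.15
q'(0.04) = -3.44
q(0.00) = -28.00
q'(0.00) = -4.00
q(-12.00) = -700.00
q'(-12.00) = 260.00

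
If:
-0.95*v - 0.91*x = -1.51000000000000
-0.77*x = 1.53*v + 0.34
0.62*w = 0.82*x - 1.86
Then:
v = -2.23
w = 2.27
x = 3.99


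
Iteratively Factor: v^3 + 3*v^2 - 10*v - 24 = (v + 2)*(v^2 + v - 12) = (v - 3)*(v + 2)*(v + 4)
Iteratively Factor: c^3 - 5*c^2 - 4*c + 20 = (c - 2)*(c^2 - 3*c - 10) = (c - 5)*(c - 2)*(c + 2)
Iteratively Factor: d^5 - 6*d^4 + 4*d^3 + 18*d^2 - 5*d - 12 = (d - 4)*(d^4 - 2*d^3 - 4*d^2 + 2*d + 3) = (d - 4)*(d + 1)*(d^3 - 3*d^2 - d + 3) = (d - 4)*(d - 3)*(d + 1)*(d^2 - 1) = (d - 4)*(d - 3)*(d + 1)^2*(d - 1)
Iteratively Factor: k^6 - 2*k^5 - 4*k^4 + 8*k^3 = (k)*(k^5 - 2*k^4 - 4*k^3 + 8*k^2) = k^2*(k^4 - 2*k^3 - 4*k^2 + 8*k) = k^2*(k + 2)*(k^3 - 4*k^2 + 4*k) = k^3*(k + 2)*(k^2 - 4*k + 4) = k^3*(k - 2)*(k + 2)*(k - 2)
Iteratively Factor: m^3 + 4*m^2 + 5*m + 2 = (m + 1)*(m^2 + 3*m + 2) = (m + 1)*(m + 2)*(m + 1)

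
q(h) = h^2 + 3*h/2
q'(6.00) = 13.50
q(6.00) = 45.00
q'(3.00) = 7.50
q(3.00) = 13.50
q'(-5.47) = -9.44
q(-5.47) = 21.72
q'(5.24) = 11.98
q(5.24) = 35.32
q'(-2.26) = -3.02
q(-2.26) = 1.72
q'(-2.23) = -2.96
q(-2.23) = 1.63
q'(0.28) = 2.06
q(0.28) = 0.50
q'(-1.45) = -1.40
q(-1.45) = -0.07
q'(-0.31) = 0.88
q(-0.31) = -0.37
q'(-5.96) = -10.42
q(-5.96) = 26.58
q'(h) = 2*h + 3/2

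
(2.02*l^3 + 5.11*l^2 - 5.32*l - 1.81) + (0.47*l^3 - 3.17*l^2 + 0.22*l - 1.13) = 2.49*l^3 + 1.94*l^2 - 5.1*l - 2.94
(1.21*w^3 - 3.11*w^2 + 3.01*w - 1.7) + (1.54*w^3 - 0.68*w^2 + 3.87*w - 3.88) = 2.75*w^3 - 3.79*w^2 + 6.88*w - 5.58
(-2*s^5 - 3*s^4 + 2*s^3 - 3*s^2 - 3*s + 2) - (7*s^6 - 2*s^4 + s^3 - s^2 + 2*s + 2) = -7*s^6 - 2*s^5 - s^4 + s^3 - 2*s^2 - 5*s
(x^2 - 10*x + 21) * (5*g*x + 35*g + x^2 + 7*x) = 5*g*x^3 - 15*g*x^2 - 245*g*x + 735*g + x^4 - 3*x^3 - 49*x^2 + 147*x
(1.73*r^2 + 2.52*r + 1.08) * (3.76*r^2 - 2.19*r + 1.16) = 6.5048*r^4 + 5.6865*r^3 + 0.548800000000001*r^2 + 0.558*r + 1.2528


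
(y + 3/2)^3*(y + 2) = y^4 + 13*y^3/2 + 63*y^2/4 + 135*y/8 + 27/4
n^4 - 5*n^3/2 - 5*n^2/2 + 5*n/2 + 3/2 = (n - 3)*(n - 1)*(n + 1/2)*(n + 1)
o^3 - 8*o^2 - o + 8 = (o - 8)*(o - 1)*(o + 1)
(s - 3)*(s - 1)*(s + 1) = s^3 - 3*s^2 - s + 3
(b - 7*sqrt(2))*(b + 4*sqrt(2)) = b^2 - 3*sqrt(2)*b - 56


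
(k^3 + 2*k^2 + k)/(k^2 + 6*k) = (k^2 + 2*k + 1)/(k + 6)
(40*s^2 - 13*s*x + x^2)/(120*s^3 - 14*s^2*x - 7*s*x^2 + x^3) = (-8*s + x)/(-24*s^2 - 2*s*x + x^2)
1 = 1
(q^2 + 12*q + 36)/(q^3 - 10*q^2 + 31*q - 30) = (q^2 + 12*q + 36)/(q^3 - 10*q^2 + 31*q - 30)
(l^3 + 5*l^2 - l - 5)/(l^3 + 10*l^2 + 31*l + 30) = (l^2 - 1)/(l^2 + 5*l + 6)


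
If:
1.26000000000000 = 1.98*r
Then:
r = 0.64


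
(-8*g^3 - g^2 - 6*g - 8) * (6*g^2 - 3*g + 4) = -48*g^5 + 18*g^4 - 65*g^3 - 34*g^2 - 32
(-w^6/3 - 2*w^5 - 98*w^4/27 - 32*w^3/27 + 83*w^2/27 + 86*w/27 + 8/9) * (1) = -w^6/3 - 2*w^5 - 98*w^4/27 - 32*w^3/27 + 83*w^2/27 + 86*w/27 + 8/9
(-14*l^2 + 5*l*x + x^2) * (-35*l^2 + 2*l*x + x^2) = 490*l^4 - 203*l^3*x - 39*l^2*x^2 + 7*l*x^3 + x^4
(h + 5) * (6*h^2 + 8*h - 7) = 6*h^3 + 38*h^2 + 33*h - 35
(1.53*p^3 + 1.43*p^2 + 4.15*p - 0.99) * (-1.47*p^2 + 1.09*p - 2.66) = -2.2491*p^5 - 0.4344*p^4 - 8.6116*p^3 + 2.175*p^2 - 12.1181*p + 2.6334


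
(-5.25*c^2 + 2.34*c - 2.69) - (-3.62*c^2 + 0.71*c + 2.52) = -1.63*c^2 + 1.63*c - 5.21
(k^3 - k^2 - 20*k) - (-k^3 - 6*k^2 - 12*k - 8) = 2*k^3 + 5*k^2 - 8*k + 8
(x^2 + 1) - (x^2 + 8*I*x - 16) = -8*I*x + 17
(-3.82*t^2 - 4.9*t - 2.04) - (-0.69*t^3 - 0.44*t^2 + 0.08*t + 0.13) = 0.69*t^3 - 3.38*t^2 - 4.98*t - 2.17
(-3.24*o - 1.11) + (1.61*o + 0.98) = -1.63*o - 0.13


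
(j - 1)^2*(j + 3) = j^3 + j^2 - 5*j + 3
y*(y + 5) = y^2 + 5*y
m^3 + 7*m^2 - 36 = (m - 2)*(m + 3)*(m + 6)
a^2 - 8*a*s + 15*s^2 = (a - 5*s)*(a - 3*s)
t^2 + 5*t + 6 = (t + 2)*(t + 3)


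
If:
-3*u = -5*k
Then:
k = 3*u/5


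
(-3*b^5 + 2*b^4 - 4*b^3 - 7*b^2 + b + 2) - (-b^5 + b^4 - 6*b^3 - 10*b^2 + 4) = -2*b^5 + b^4 + 2*b^3 + 3*b^2 + b - 2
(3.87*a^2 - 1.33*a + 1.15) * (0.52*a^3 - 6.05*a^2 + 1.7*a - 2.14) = 2.0124*a^5 - 24.1051*a^4 + 15.2235*a^3 - 17.5003*a^2 + 4.8012*a - 2.461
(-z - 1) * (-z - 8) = z^2 + 9*z + 8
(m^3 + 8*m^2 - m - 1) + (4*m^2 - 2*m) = m^3 + 12*m^2 - 3*m - 1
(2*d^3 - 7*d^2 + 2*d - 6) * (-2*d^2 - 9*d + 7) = -4*d^5 - 4*d^4 + 73*d^3 - 55*d^2 + 68*d - 42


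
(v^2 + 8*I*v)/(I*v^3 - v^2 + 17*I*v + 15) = v*(v + 8*I)/(I*v^3 - v^2 + 17*I*v + 15)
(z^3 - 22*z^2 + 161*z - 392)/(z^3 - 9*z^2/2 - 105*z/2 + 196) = 2*(z^2 - 14*z + 49)/(2*z^2 + 7*z - 49)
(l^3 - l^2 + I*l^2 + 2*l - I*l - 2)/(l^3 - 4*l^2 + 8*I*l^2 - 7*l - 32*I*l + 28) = (l^3 + l^2*(-1 + I) + l*(2 - I) - 2)/(l^3 + l^2*(-4 + 8*I) + l*(-7 - 32*I) + 28)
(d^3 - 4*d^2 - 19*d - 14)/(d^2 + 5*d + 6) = (d^2 - 6*d - 7)/(d + 3)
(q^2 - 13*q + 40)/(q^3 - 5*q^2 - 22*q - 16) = (q - 5)/(q^2 + 3*q + 2)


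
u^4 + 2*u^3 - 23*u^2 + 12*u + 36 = (u - 3)*(u - 2)*(u + 1)*(u + 6)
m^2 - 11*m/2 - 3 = (m - 6)*(m + 1/2)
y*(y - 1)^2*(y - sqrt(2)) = y^4 - 2*y^3 - sqrt(2)*y^3 + y^2 + 2*sqrt(2)*y^2 - sqrt(2)*y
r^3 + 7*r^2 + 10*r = r*(r + 2)*(r + 5)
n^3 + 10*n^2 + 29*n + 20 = (n + 1)*(n + 4)*(n + 5)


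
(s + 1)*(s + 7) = s^2 + 8*s + 7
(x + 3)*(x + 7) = x^2 + 10*x + 21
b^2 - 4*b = b*(b - 4)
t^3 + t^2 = t^2*(t + 1)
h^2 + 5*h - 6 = (h - 1)*(h + 6)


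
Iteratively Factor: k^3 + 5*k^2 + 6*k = (k + 3)*(k^2 + 2*k) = k*(k + 3)*(k + 2)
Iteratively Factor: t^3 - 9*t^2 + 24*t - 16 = (t - 4)*(t^2 - 5*t + 4) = (t - 4)*(t - 1)*(t - 4)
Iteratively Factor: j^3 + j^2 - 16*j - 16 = (j + 1)*(j^2 - 16) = (j - 4)*(j + 1)*(j + 4)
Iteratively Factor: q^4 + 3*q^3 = (q)*(q^3 + 3*q^2) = q^2*(q^2 + 3*q) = q^3*(q + 3)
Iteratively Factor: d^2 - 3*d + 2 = (d - 2)*(d - 1)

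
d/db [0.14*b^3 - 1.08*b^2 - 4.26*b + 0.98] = 0.42*b^2 - 2.16*b - 4.26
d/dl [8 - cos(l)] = sin(l)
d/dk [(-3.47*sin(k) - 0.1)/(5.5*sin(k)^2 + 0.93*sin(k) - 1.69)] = (19.085*sin(k)^2 + 1.1*sin(k) + 5.9573)*cos(k)/(30.25*sin(k)^4 + 10.23*sin(k)^3 - 17.7251*sin(k)^2 - 3.1434*sin(k) + 2.8561)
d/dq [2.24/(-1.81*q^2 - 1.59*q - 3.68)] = (8.1088*q + 3.5616)/(1.81*q^2 + 1.59*q + 3.68)^2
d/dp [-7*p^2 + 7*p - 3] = 7 - 14*p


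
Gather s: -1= -1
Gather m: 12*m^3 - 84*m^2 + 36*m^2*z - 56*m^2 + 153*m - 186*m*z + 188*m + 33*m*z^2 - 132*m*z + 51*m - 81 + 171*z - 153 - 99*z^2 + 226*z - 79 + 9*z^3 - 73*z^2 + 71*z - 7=12*m^3 + m^2*(36*z - 140) + m*(33*z^2 - 318*z + 392) + 9*z^3 - 172*z^2 + 468*z - 320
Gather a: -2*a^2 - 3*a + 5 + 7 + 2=-2*a^2 - 3*a + 14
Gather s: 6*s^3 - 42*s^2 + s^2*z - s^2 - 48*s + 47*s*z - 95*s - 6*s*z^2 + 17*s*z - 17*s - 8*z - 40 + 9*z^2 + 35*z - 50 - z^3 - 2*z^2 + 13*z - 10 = 6*s^3 + s^2*(z - 43) + s*(-6*z^2 + 64*z - 160) - z^3 + 7*z^2 + 40*z - 100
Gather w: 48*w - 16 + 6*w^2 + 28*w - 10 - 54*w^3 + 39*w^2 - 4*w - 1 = -54*w^3 + 45*w^2 + 72*w - 27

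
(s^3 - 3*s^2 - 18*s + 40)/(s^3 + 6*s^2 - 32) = (s - 5)/(s + 4)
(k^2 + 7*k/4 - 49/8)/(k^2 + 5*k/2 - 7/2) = (k - 7/4)/(k - 1)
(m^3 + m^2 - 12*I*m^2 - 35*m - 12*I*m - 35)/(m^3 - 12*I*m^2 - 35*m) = (m + 1)/m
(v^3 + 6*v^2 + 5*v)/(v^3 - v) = (v + 5)/(v - 1)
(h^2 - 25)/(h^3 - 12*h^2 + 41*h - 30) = (h + 5)/(h^2 - 7*h + 6)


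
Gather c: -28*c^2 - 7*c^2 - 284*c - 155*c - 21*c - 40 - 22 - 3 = -35*c^2 - 460*c - 65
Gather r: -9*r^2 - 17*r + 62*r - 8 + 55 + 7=-9*r^2 + 45*r + 54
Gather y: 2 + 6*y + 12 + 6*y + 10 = 12*y + 24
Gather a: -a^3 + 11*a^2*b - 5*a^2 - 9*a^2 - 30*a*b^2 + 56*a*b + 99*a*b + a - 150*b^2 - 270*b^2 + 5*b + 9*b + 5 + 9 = -a^3 + a^2*(11*b - 14) + a*(-30*b^2 + 155*b + 1) - 420*b^2 + 14*b + 14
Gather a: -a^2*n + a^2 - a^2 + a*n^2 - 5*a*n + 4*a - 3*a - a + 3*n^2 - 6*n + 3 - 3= -a^2*n + a*(n^2 - 5*n) + 3*n^2 - 6*n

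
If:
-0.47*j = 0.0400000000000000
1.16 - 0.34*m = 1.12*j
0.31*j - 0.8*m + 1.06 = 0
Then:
No Solution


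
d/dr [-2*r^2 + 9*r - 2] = 9 - 4*r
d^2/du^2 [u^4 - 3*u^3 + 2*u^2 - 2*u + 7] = 12*u^2 - 18*u + 4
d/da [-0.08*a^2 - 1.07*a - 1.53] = -0.16*a - 1.07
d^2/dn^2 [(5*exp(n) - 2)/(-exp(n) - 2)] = 12*(exp(n) - 2)*exp(n)/(exp(3*n) + 6*exp(2*n) + 12*exp(n) + 8)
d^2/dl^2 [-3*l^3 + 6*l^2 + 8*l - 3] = 12 - 18*l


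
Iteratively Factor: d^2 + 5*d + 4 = (d + 4)*(d + 1)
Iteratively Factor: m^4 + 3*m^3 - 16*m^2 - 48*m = (m + 3)*(m^3 - 16*m) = (m - 4)*(m + 3)*(m^2 + 4*m) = (m - 4)*(m + 3)*(m + 4)*(m)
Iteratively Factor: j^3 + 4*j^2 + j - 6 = (j + 2)*(j^2 + 2*j - 3) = (j + 2)*(j + 3)*(j - 1)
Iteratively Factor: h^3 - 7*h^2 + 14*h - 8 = (h - 4)*(h^2 - 3*h + 2) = (h - 4)*(h - 1)*(h - 2)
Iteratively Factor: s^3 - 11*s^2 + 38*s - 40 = (s - 2)*(s^2 - 9*s + 20) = (s - 5)*(s - 2)*(s - 4)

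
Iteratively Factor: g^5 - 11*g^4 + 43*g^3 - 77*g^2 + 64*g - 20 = (g - 5)*(g^4 - 6*g^3 + 13*g^2 - 12*g + 4) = (g - 5)*(g - 1)*(g^3 - 5*g^2 + 8*g - 4) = (g - 5)*(g - 2)*(g - 1)*(g^2 - 3*g + 2) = (g - 5)*(g - 2)^2*(g - 1)*(g - 1)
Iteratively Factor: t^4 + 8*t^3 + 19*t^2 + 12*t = (t + 4)*(t^3 + 4*t^2 + 3*t) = t*(t + 4)*(t^2 + 4*t + 3) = t*(t + 1)*(t + 4)*(t + 3)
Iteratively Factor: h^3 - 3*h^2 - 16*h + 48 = (h + 4)*(h^2 - 7*h + 12) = (h - 4)*(h + 4)*(h - 3)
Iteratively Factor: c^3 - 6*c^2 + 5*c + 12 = (c - 4)*(c^2 - 2*c - 3) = (c - 4)*(c - 3)*(c + 1)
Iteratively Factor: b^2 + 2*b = (b + 2)*(b)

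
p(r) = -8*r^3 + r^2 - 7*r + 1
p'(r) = -24*r^2 + 2*r - 7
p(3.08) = -244.82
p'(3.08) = -228.51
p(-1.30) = 29.37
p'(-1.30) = -50.16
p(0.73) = -6.69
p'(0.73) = -18.33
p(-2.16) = 101.41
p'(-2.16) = -123.29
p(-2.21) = 107.70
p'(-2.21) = -128.64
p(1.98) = -71.04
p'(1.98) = -97.13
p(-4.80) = 942.38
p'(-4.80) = -569.56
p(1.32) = -24.90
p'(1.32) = -46.18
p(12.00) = -13763.00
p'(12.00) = -3439.00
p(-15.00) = 27331.00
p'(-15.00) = -5437.00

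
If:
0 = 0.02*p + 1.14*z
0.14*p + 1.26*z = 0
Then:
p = 0.00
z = 0.00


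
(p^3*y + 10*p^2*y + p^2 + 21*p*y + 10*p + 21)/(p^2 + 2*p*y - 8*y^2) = (p^3*y + 10*p^2*y + p^2 + 21*p*y + 10*p + 21)/(p^2 + 2*p*y - 8*y^2)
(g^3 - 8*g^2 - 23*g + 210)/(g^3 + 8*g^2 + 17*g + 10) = (g^2 - 13*g + 42)/(g^2 + 3*g + 2)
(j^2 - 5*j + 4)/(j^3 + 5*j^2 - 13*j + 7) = (j - 4)/(j^2 + 6*j - 7)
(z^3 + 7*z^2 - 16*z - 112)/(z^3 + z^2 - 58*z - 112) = (z^2 - 16)/(z^2 - 6*z - 16)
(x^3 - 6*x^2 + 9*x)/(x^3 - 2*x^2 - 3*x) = (x - 3)/(x + 1)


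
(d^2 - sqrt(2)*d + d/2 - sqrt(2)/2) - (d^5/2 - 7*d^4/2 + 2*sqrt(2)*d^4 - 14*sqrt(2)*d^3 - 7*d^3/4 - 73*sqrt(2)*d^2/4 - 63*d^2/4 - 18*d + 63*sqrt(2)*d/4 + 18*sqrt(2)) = -d^5/2 - 2*sqrt(2)*d^4 + 7*d^4/2 + 7*d^3/4 + 14*sqrt(2)*d^3 + 67*d^2/4 + 73*sqrt(2)*d^2/4 - 67*sqrt(2)*d/4 + 37*d/2 - 37*sqrt(2)/2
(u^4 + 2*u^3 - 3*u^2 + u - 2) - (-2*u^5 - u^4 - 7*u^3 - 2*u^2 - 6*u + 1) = 2*u^5 + 2*u^4 + 9*u^3 - u^2 + 7*u - 3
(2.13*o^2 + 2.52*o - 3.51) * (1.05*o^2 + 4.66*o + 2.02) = 2.2365*o^4 + 12.5718*o^3 + 12.3603*o^2 - 11.2662*o - 7.0902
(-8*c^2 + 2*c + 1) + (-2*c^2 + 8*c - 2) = -10*c^2 + 10*c - 1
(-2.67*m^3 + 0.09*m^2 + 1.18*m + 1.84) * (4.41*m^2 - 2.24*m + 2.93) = -11.7747*m^5 + 6.3777*m^4 - 2.8209*m^3 + 5.7349*m^2 - 0.664200000000001*m + 5.3912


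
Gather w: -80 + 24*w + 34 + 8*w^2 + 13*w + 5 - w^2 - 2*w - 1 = 7*w^2 + 35*w - 42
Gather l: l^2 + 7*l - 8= l^2 + 7*l - 8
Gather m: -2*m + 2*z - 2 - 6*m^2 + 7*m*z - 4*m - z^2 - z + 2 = -6*m^2 + m*(7*z - 6) - z^2 + z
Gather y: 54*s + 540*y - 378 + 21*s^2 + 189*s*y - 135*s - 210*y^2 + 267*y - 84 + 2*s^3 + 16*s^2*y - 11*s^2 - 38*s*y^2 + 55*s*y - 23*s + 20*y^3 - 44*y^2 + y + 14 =2*s^3 + 10*s^2 - 104*s + 20*y^3 + y^2*(-38*s - 254) + y*(16*s^2 + 244*s + 808) - 448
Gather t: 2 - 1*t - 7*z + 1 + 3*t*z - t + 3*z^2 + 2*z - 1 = t*(3*z - 2) + 3*z^2 - 5*z + 2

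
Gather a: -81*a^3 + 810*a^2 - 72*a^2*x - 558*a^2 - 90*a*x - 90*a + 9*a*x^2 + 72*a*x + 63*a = -81*a^3 + a^2*(252 - 72*x) + a*(9*x^2 - 18*x - 27)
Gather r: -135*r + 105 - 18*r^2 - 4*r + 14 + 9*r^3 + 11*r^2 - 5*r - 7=9*r^3 - 7*r^2 - 144*r + 112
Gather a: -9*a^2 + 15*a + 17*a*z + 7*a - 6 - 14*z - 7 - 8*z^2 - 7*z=-9*a^2 + a*(17*z + 22) - 8*z^2 - 21*z - 13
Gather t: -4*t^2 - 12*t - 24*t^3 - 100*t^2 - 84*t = -24*t^3 - 104*t^2 - 96*t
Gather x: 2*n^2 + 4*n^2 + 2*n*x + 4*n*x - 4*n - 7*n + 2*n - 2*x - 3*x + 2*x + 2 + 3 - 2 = 6*n^2 - 9*n + x*(6*n - 3) + 3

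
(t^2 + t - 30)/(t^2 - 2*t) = (t^2 + t - 30)/(t*(t - 2))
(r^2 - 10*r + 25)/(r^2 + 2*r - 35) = (r - 5)/(r + 7)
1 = 1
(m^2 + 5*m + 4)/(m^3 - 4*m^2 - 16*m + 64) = (m + 1)/(m^2 - 8*m + 16)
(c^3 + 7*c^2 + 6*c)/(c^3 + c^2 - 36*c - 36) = c/(c - 6)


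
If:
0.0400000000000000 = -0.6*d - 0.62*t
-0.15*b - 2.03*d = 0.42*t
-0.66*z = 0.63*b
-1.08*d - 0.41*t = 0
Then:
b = -0.24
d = 0.04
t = -0.10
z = 0.23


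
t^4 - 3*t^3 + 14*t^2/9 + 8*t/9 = t*(t - 2)*(t - 4/3)*(t + 1/3)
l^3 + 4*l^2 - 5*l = l*(l - 1)*(l + 5)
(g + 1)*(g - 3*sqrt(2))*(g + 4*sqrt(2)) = g^3 + g^2 + sqrt(2)*g^2 - 24*g + sqrt(2)*g - 24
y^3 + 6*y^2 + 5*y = y*(y + 1)*(y + 5)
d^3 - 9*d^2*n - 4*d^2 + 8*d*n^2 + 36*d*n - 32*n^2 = (d - 4)*(d - 8*n)*(d - n)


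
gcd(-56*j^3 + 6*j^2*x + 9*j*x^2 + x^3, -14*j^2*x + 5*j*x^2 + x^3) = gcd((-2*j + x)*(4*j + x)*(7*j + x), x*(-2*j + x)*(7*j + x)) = -14*j^2 + 5*j*x + x^2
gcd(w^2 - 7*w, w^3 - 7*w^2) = w^2 - 7*w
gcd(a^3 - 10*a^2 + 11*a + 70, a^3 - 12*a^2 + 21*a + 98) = a^2 - 5*a - 14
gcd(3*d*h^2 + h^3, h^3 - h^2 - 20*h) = h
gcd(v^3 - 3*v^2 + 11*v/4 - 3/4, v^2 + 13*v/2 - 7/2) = v - 1/2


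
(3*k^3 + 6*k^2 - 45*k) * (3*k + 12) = 9*k^4 + 54*k^3 - 63*k^2 - 540*k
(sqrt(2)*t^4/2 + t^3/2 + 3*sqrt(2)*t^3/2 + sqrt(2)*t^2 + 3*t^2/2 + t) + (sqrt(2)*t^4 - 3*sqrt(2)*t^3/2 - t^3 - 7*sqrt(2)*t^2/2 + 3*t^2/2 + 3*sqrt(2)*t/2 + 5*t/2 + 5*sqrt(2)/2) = 3*sqrt(2)*t^4/2 - t^3/2 - 5*sqrt(2)*t^2/2 + 3*t^2 + 3*sqrt(2)*t/2 + 7*t/2 + 5*sqrt(2)/2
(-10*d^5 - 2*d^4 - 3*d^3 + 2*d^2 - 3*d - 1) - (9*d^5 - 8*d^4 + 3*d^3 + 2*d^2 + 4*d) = -19*d^5 + 6*d^4 - 6*d^3 - 7*d - 1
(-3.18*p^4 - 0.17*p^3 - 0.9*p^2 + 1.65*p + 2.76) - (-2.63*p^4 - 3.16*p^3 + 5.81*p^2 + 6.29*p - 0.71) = -0.55*p^4 + 2.99*p^3 - 6.71*p^2 - 4.64*p + 3.47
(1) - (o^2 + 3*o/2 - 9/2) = -o^2 - 3*o/2 + 11/2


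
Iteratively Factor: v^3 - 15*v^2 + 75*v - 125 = (v - 5)*(v^2 - 10*v + 25) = (v - 5)^2*(v - 5)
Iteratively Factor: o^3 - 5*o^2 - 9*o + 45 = (o - 3)*(o^2 - 2*o - 15) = (o - 3)*(o + 3)*(o - 5)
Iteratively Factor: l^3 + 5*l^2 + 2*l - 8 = (l + 2)*(l^2 + 3*l - 4) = (l + 2)*(l + 4)*(l - 1)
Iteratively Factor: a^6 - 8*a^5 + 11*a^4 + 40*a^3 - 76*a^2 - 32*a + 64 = (a - 2)*(a^5 - 6*a^4 - a^3 + 38*a^2 - 32) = (a - 4)*(a - 2)*(a^4 - 2*a^3 - 9*a^2 + 2*a + 8) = (a - 4)*(a - 2)*(a + 2)*(a^3 - 4*a^2 - a + 4) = (a - 4)^2*(a - 2)*(a + 2)*(a^2 - 1) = (a - 4)^2*(a - 2)*(a - 1)*(a + 2)*(a + 1)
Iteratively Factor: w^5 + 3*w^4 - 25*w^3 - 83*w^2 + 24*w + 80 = (w + 4)*(w^4 - w^3 - 21*w^2 + w + 20) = (w - 5)*(w + 4)*(w^3 + 4*w^2 - w - 4) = (w - 5)*(w - 1)*(w + 4)*(w^2 + 5*w + 4) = (w - 5)*(w - 1)*(w + 4)^2*(w + 1)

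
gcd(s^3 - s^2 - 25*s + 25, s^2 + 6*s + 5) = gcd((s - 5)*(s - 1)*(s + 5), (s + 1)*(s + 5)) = s + 5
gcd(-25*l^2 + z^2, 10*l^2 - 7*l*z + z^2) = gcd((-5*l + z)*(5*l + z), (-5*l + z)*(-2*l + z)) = -5*l + z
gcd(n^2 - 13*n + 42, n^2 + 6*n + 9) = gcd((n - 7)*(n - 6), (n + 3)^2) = 1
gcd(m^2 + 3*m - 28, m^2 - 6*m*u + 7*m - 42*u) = m + 7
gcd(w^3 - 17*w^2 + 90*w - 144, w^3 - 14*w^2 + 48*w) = w^2 - 14*w + 48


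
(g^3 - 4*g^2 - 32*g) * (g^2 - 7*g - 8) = g^5 - 11*g^4 - 12*g^3 + 256*g^2 + 256*g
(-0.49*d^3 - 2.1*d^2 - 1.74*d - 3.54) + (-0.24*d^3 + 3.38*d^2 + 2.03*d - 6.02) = -0.73*d^3 + 1.28*d^2 + 0.29*d - 9.56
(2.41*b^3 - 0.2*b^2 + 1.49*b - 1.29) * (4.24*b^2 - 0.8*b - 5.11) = 10.2184*b^5 - 2.776*b^4 - 5.8375*b^3 - 5.6396*b^2 - 6.5819*b + 6.5919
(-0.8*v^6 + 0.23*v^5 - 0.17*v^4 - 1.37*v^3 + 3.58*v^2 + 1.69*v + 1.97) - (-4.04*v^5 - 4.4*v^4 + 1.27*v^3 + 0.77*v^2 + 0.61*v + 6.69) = -0.8*v^6 + 4.27*v^5 + 4.23*v^4 - 2.64*v^3 + 2.81*v^2 + 1.08*v - 4.72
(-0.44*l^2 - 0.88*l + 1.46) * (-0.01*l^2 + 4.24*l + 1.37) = 0.0044*l^4 - 1.8568*l^3 - 4.3486*l^2 + 4.9848*l + 2.0002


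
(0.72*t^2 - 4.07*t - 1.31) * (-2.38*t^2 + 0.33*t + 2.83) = -1.7136*t^4 + 9.9242*t^3 + 3.8123*t^2 - 11.9504*t - 3.7073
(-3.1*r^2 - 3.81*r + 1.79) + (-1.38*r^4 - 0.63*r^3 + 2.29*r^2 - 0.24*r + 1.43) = -1.38*r^4 - 0.63*r^3 - 0.81*r^2 - 4.05*r + 3.22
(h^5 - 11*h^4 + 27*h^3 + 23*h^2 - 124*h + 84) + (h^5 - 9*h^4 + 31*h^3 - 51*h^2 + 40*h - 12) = 2*h^5 - 20*h^4 + 58*h^3 - 28*h^2 - 84*h + 72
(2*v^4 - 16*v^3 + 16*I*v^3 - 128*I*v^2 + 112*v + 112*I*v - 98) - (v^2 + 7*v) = 2*v^4 - 16*v^3 + 16*I*v^3 - v^2 - 128*I*v^2 + 105*v + 112*I*v - 98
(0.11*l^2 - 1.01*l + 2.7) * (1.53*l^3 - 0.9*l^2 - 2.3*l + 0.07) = 0.1683*l^5 - 1.6443*l^4 + 4.787*l^3 - 0.0993000000000004*l^2 - 6.2807*l + 0.189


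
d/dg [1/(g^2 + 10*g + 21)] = 2*(-g - 5)/(g^2 + 10*g + 21)^2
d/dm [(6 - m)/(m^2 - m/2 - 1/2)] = 2*(-2*m^2 + m + (m - 6)*(4*m - 1) + 1)/(-2*m^2 + m + 1)^2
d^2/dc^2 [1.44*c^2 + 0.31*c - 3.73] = 2.88000000000000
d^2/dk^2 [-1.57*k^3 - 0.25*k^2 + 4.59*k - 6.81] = -9.42*k - 0.5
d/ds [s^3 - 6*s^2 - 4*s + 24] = 3*s^2 - 12*s - 4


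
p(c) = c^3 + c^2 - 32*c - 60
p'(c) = 3*c^2 + 2*c - 32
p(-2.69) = 13.85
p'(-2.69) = -15.67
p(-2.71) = 14.16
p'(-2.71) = -15.39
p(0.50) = -75.62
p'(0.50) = -30.25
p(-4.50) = 13.12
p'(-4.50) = 19.75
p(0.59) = -78.33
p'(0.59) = -29.78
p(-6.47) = -81.94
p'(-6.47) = 80.64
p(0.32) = -70.10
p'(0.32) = -31.05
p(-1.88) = -2.95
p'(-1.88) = -25.16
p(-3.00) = 18.00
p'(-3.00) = -11.00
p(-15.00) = -2730.00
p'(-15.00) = 613.00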